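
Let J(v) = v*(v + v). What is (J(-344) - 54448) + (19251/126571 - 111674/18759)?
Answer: 432648940604791/2374345389 ≈ 1.8222e+5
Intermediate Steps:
J(v) = 2*v² (J(v) = v*(2*v) = 2*v²)
(J(-344) - 54448) + (19251/126571 - 111674/18759) = (2*(-344)² - 54448) + (19251/126571 - 111674/18759) = (2*118336 - 54448) + (19251*(1/126571) - 111674*1/18759) = (236672 - 54448) + (19251/126571 - 111674/18759) = 182224 - 13773560345/2374345389 = 432648940604791/2374345389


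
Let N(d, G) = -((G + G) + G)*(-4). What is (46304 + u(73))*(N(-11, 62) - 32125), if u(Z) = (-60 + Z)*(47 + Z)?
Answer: -1502020184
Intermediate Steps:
N(d, G) = 12*G (N(d, G) = -(2*G + G)*(-4) = -3*G*(-4) = 12*G)
(46304 + u(73))*(N(-11, 62) - 32125) = (46304 + (-2820 + 73² - 13*73))*(12*62 - 32125) = (46304 + (-2820 + 5329 - 949))*(744 - 32125) = (46304 + 1560)*(-31381) = 47864*(-31381) = -1502020184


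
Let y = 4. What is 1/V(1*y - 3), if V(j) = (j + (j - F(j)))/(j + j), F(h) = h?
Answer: 2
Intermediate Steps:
V(j) = ½ (V(j) = (j + (j - j))/(j + j) = (j + 0)/((2*j)) = j*(1/(2*j)) = ½)
1/V(1*y - 3) = 1/(½) = 2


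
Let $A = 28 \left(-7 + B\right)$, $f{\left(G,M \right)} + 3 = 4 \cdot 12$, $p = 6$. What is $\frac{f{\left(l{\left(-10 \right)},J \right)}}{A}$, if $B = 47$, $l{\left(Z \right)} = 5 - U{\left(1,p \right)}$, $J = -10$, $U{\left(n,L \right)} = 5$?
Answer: $\frac{9}{224} \approx 0.040179$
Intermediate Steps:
$l{\left(Z \right)} = 0$ ($l{\left(Z \right)} = 5 - 5 = 0$)
$f{\left(G,M \right)} = 45$ ($f{\left(G,M \right)} = -3 + 4 \cdot 12 = -3 + 48 = 45$)
$A = 1120$ ($A = 28 \left(-7 + 47\right) = 28 \cdot 40 = 1120$)
$\frac{f{\left(l{\left(-10 \right)},J \right)}}{A} = \frac{45}{1120} = 45 \cdot \frac{1}{1120} = \frac{9}{224}$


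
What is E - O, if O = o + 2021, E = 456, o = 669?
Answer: -2234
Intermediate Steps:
O = 2690 (O = 669 + 2021 = 2690)
E - O = 456 - 1*2690 = 456 - 2690 = -2234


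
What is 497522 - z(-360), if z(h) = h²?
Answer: 367922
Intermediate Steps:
497522 - z(-360) = 497522 - 1*(-360)² = 497522 - 1*129600 = 497522 - 129600 = 367922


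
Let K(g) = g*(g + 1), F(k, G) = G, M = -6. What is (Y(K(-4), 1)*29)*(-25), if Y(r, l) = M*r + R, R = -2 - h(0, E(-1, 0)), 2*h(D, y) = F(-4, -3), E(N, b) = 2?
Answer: 105125/2 ≈ 52563.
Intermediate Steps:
K(g) = g*(1 + g)
h(D, y) = -3/2 (h(D, y) = (1/2)*(-3) = -3/2)
R = -1/2 (R = -2 - 1*(-3/2) = -2 + 3/2 = -1/2 ≈ -0.50000)
Y(r, l) = -1/2 - 6*r (Y(r, l) = -6*r - 1/2 = -1/2 - 6*r)
(Y(K(-4), 1)*29)*(-25) = ((-1/2 - (-24)*(1 - 4))*29)*(-25) = ((-1/2 - (-24)*(-3))*29)*(-25) = ((-1/2 - 6*12)*29)*(-25) = ((-1/2 - 72)*29)*(-25) = -145/2*29*(-25) = -4205/2*(-25) = 105125/2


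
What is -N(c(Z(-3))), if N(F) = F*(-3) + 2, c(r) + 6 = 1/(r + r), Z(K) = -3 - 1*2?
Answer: -203/10 ≈ -20.300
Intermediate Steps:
Z(K) = -5 (Z(K) = -3 - 2 = -5)
c(r) = -6 + 1/(2*r) (c(r) = -6 + 1/(r + r) = -6 + 1/(2*r))
N(F) = 2 - 3*F (N(F) = -3*F + 2 = 2 - 3*F)
-N(c(Z(-3))) = -(2 - 3*(-6 + (½)/(-5))) = -(2 - 3*(-6 + (½)*(-⅕))) = -(2 - 3*(-6 - ⅒)) = -(2 - 3*(-61/10)) = -(2 + 183/10) = -1*203/10 = -203/10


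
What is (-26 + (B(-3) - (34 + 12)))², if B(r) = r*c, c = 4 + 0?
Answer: 7056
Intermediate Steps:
c = 4
B(r) = 4*r (B(r) = r*4 = 4*r)
(-26 + (B(-3) - (34 + 12)))² = (-26 + (4*(-3) - (34 + 12)))² = (-26 + (-12 - 1*46))² = (-26 + (-12 - 46))² = (-26 - 58)² = (-84)² = 7056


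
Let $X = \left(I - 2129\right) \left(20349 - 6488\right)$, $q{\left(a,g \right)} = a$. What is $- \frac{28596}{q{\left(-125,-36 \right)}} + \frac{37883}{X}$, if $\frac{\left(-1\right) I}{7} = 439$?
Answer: $\frac{2061907614137}{9013115250} \approx 228.77$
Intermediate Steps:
$I = -3073$ ($I = \left(-7\right) 439 = -3073$)
$X = -72104922$ ($X = \left(-3073 - 2129\right) \left(20349 - 6488\right) = \left(-5202\right) 13861 = -72104922$)
$- \frac{28596}{q{\left(-125,-36 \right)}} + \frac{37883}{X} = - \frac{28596}{-125} + \frac{37883}{-72104922} = \left(-28596\right) \left(- \frac{1}{125}\right) + 37883 \left(- \frac{1}{72104922}\right) = \frac{28596}{125} - \frac{37883}{72104922} = \frac{2061907614137}{9013115250}$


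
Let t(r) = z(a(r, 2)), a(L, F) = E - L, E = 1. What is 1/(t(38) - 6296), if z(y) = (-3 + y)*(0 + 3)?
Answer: -1/6416 ≈ -0.00015586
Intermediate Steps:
a(L, F) = 1 - L
z(y) = -9 + 3*y (z(y) = (-3 + y)*3 = -9 + 3*y)
t(r) = -6 - 3*r (t(r) = -9 + 3*(1 - r) = -9 + (3 - 3*r) = -6 - 3*r)
1/(t(38) - 6296) = 1/((-6 - 3*38) - 6296) = 1/((-6 - 114) - 6296) = 1/(-120 - 6296) = 1/(-6416) = -1/6416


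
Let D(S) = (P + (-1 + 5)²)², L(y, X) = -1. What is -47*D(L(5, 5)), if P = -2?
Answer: -9212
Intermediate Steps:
D(S) = 196 (D(S) = (-2 + (-1 + 5)²)² = (-2 + 4²)² = (-2 + 16)² = 14² = 196)
-47*D(L(5, 5)) = -47*196 = -9212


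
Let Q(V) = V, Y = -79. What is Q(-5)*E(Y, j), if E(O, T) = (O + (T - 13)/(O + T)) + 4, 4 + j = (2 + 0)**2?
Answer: 29560/79 ≈ 374.18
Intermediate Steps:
j = 0 (j = -4 + (2 + 0)**2 = -4 + 2**2 = -4 + 4 = 0)
E(O, T) = 4 + O + (-13 + T)/(O + T) (E(O, T) = (O + (-13 + T)/(O + T)) + 4 = 4 + O + (-13 + T)/(O + T))
Q(-5)*E(Y, j) = -5*(-13 + (-79)**2 + 4*(-79) + 5*0 - 79*0)/(-79 + 0) = -5*(-13 + 6241 - 316 + 0 + 0)/(-79) = -(-5)*5912/79 = -5*(-5912/79) = 29560/79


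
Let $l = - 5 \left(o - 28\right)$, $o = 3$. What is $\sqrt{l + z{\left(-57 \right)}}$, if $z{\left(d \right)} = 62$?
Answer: $\sqrt{187} \approx 13.675$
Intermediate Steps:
$l = 125$ ($l = - 5 \left(3 - 28\right) = \left(-5\right) \left(-25\right) = 125$)
$\sqrt{l + z{\left(-57 \right)}} = \sqrt{125 + 62} = \sqrt{187}$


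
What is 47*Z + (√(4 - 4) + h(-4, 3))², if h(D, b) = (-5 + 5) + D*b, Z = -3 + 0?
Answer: 3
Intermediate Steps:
Z = -3
h(D, b) = D*b (h(D, b) = 0 + D*b = D*b)
47*Z + (√(4 - 4) + h(-4, 3))² = 47*(-3) + (√(4 - 4) - 4*3)² = -141 + (√0 - 12)² = -141 + (0 - 12)² = -141 + (-12)² = -141 + 144 = 3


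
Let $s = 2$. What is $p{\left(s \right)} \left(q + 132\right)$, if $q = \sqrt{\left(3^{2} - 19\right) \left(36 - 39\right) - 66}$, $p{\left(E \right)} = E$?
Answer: $264 + 12 i \approx 264.0 + 12.0 i$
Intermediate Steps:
$q = 6 i$ ($q = \sqrt{\left(9 - 19\right) \left(-3\right) - 66} = \sqrt{\left(-10\right) \left(-3\right) - 66} = \sqrt{30 - 66} = \sqrt{-36} = 6 i \approx 6.0 i$)
$p{\left(s \right)} \left(q + 132\right) = 2 \left(6 i + 132\right) = 2 \left(132 + 6 i\right) = 264 + 12 i$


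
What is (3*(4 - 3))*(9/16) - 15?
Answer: -213/16 ≈ -13.313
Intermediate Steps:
(3*(4 - 3))*(9/16) - 15 = (3*1)*(9*(1/16)) - 15 = 3*(9/16) - 15 = 27/16 - 15 = -213/16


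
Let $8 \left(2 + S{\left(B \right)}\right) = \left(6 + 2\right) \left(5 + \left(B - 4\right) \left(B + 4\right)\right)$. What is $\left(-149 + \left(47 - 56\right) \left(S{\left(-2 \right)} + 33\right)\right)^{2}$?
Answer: $133225$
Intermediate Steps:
$S{\left(B \right)} = 3 + \left(-4 + B\right) \left(4 + B\right)$ ($S{\left(B \right)} = -2 + \frac{\left(6 + 2\right) \left(5 + \left(B - 4\right) \left(B + 4\right)\right)}{8} = -2 + \frac{8 \left(5 + \left(-4 + B\right) \left(4 + B\right)\right)}{8} = -2 + \frac{40 + 8 \left(-4 + B\right) \left(4 + B\right)}{8} = -2 + \left(5 + \left(-4 + B\right) \left(4 + B\right)\right) = 3 + \left(-4 + B\right) \left(4 + B\right)$)
$\left(-149 + \left(47 - 56\right) \left(S{\left(-2 \right)} + 33\right)\right)^{2} = \left(-149 + \left(47 - 56\right) \left(\left(-13 + \left(-2\right)^{2}\right) + 33\right)\right)^{2} = \left(-149 - 9 \left(\left(-13 + 4\right) + 33\right)\right)^{2} = \left(-149 - 9 \left(-9 + 33\right)\right)^{2} = \left(-149 - 216\right)^{2} = \left(-365\right)^{2} = 133225$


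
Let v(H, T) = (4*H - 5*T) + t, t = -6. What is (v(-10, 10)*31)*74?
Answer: -220224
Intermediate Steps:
v(H, T) = -6 - 5*T + 4*H (v(H, T) = (4*H - 5*T) - 6 = (-5*T + 4*H) - 6 = -6 - 5*T + 4*H)
(v(-10, 10)*31)*74 = ((-6 - 5*10 + 4*(-10))*31)*74 = ((-6 - 50 - 40)*31)*74 = -96*31*74 = -2976*74 = -220224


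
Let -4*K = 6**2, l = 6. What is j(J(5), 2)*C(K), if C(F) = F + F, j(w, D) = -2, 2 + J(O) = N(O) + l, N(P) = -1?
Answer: 36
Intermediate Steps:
J(O) = 3 (J(O) = -2 + (-1 + 6) = -2 + 5 = 3)
K = -9 (K = -1/4*6**2 = -1/4*36 = -9)
C(F) = 2*F
j(J(5), 2)*C(K) = -4*(-9) = -2*(-18) = 36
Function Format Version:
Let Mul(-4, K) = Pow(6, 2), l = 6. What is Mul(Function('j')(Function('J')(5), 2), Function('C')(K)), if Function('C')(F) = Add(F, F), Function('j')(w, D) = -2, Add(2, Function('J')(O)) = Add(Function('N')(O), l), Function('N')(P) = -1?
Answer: 36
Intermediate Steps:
Function('J')(O) = 3 (Function('J')(O) = Add(-2, Add(-1, 6)) = Add(-2, 5) = 3)
K = -9 (K = Mul(Rational(-1, 4), Pow(6, 2)) = Mul(Rational(-1, 4), 36) = -9)
Function('C')(F) = Mul(2, F)
Mul(Function('j')(Function('J')(5), 2), Function('C')(K)) = Mul(-2, Mul(2, -9)) = Mul(-2, -18) = 36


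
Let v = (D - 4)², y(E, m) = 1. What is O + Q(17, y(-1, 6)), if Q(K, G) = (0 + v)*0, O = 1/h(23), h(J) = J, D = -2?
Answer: 1/23 ≈ 0.043478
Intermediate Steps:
v = 36 (v = (-2 - 4)² = (-6)² = 36)
O = 1/23 ≈ 0.043478
Q(K, G) = 0 (Q(K, G) = (0 + 36)*0 = 36*0 = 0)
O + Q(17, y(-1, 6)) = 1/23 + 0 = 1/23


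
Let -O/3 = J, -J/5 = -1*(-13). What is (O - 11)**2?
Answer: 33856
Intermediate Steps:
J = -65 (J = -(-5)*(-13) = -5*13 = -65)
O = 195 (O = -3*(-65) = 195)
(O - 11)**2 = (195 - 11)**2 = 184**2 = 33856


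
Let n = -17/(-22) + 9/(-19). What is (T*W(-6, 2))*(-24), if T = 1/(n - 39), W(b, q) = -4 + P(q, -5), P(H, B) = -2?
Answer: -60192/16177 ≈ -3.7208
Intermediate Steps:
W(b, q) = -6 (W(b, q) = -4 - 2 = -6)
n = 125/418 (n = -17*(-1/22) + 9*(-1/19) = 17/22 - 9/19 = 125/418 ≈ 0.29904)
T = -418/16177 (T = 1/(125/418 - 39) = 1/(-16177/418) = -418/16177 ≈ -0.025839)
(T*W(-6, 2))*(-24) = -418/16177*(-6)*(-24) = (2508/16177)*(-24) = -60192/16177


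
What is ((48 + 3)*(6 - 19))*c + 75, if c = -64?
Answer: 42507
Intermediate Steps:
((48 + 3)*(6 - 19))*c + 75 = ((48 + 3)*(6 - 19))*(-64) + 75 = (51*(-13))*(-64) + 75 = -663*(-64) + 75 = 42432 + 75 = 42507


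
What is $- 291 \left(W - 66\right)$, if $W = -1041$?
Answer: $322137$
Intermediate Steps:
$- 291 \left(W - 66\right) = - 291 \left(-1041 - 66\right) = \left(-291\right) \left(-1107\right) = 322137$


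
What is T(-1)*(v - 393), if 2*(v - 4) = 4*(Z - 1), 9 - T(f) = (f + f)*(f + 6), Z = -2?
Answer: -7505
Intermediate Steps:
T(f) = 9 - 2*f*(6 + f) (T(f) = 9 - (f + f)*(f + 6) = 9 - 2*f*(6 + f))
v = -2 (v = 4 + (4*(-2 - 1))/2 = 4 + (4*(-3))/2 = 4 + (1/2)*(-12) = 4 - 6 = -2)
T(-1)*(v - 393) = (9 - 12*(-1) - 2*(-1)**2)*(-2 - 393) = (9 + 12 - 2*1)*(-395) = (9 + 12 - 2)*(-395) = 19*(-395) = -7505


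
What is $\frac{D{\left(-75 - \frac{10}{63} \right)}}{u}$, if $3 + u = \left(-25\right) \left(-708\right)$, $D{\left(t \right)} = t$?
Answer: $- \frac{4735}{1114911} \approx -0.004247$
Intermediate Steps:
$u = 17697$ ($u = -3 - -17700 = -3 + 17700 = 17697$)
$\frac{D{\left(-75 - \frac{10}{63} \right)}}{u} = \frac{-75 - \frac{10}{63}}{17697} = \left(-75 - 10 \cdot \frac{1}{63}\right) \frac{1}{17697} = \left(-75 - \frac{10}{63}\right) \frac{1}{17697} = \left(- \frac{4735}{63}\right) \frac{1}{17697} = - \frac{4735}{1114911}$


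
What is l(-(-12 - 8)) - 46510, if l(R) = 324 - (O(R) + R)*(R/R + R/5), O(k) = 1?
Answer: -46291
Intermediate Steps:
l(R) = 324 - (1 + R)*(1 + R/5) (l(R) = 324 - (1 + R)*(R/R + R/5) = 324 - (1 + R)*(1 + R*(1/5)) = 324 - (1 + R)*(1 + R/5))
l(-(-12 - 8)) - 46510 = (323 - (-6)*(-12 - 8)/5 - (-12 - 8)**2/5) - 46510 = (323 - (-6)*(-20)/5 - (-1*(-20))**2/5) - 46510 = (323 - 6/5*20 - 1/5*20**2) - 46510 = (323 - 24 - 1/5*400) - 46510 = (323 - 24 - 80) - 46510 = 219 - 46510 = -46291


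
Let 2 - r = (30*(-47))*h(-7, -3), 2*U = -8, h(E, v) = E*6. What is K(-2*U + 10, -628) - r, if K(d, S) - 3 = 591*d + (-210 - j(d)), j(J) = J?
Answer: 69631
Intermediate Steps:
h(E, v) = 6*E
U = -4 (U = (½)*(-8) = -4)
K(d, S) = -207 + 590*d (K(d, S) = 3 + (591*d + (-210 - d)) = 3 + (-210 + 590*d) = -207 + 590*d)
r = -59218 (r = 2 - 30*(-47)*6*(-7) = 2 - (-1410)*(-42) = 2 - 1*59220 = 2 - 59220 = -59218)
K(-2*U + 10, -628) - r = (-207 + 590*(-2*(-4) + 10)) - 1*(-59218) = (-207 + 590*(8 + 10)) + 59218 = (-207 + 590*18) + 59218 = (-207 + 10620) + 59218 = 10413 + 59218 = 69631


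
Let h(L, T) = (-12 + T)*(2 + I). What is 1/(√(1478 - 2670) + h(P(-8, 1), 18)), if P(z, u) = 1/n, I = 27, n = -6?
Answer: 87/15734 - I*√298/15734 ≈ 0.0055294 - 0.0010972*I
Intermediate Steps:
P(z, u) = -⅙ (P(z, u) = 1/(-6) = -⅙)
h(L, T) = -348 + 29*T (h(L, T) = (-12 + T)*(2 + 27) = (-12 + T)*29 = -348 + 29*T)
1/(√(1478 - 2670) + h(P(-8, 1), 18)) = 1/(√(1478 - 2670) + (-348 + 29*18)) = 1/(√(-1192) + (-348 + 522)) = 1/(2*I*√298 + 174) = 1/(174 + 2*I*√298)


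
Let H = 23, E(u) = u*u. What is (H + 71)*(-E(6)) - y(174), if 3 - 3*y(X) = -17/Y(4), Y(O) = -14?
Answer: -142153/42 ≈ -3384.6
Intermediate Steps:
E(u) = u²
y(X) = 25/42 (y(X) = 1 - (-17)/(3*(-14)) = 1 - (-17)*(-1)/(3*14) = 1 - ⅓*17/14 = 1 - 17/42 = 25/42)
(H + 71)*(-E(6)) - y(174) = (23 + 71)*(-1*6²) - 1*25/42 = 94*(-1*36) - 25/42 = 94*(-36) - 25/42 = -3384 - 25/42 = -142153/42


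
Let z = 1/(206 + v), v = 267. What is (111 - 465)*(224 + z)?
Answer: -37507362/473 ≈ -79297.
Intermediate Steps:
z = 1/473 (z = 1/(206 + 267) = 1/473 ≈ 0.0021142)
(111 - 465)*(224 + z) = (111 - 465)*(224 + 1/473) = -354*105953/473 = -37507362/473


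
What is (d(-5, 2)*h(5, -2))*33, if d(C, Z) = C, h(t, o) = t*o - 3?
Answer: 2145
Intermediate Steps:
h(t, o) = -3 + o*t (h(t, o) = o*t - 3 = -3 + o*t)
(d(-5, 2)*h(5, -2))*33 = -5*(-3 - 2*5)*33 = -5*(-3 - 10)*33 = -5*(-13)*33 = 65*33 = 2145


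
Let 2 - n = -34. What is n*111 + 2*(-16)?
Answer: 3964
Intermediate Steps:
n = 36 (n = 2 - 1*(-34) = 2 + 34 = 36)
n*111 + 2*(-16) = 36*111 + 2*(-16) = 3996 - 32 = 3964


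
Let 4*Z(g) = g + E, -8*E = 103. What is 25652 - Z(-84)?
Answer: 821639/32 ≈ 25676.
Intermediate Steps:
E = -103/8 (E = -1/8*103 = -103/8 ≈ -12.875)
Z(g) = -103/32 + g/4 (Z(g) = (g - 103/8)/4 = (-103/8 + g)/4 = -103/32 + g/4)
25652 - Z(-84) = 25652 - (-103/32 + (1/4)*(-84)) = 25652 - (-103/32 - 21) = 25652 - 1*(-775/32) = 25652 + 775/32 = 821639/32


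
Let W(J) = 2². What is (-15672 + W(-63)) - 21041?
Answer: -36709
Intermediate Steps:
W(J) = 4
(-15672 + W(-63)) - 21041 = (-15672 + 4) - 21041 = -15668 - 21041 = -36709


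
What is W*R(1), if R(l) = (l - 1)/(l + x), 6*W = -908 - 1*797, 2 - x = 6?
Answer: 0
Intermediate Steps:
x = -4 (x = 2 - 1*6 = 2 - 6 = -4)
W = -1705/6 (W = (-908 - 1*797)/6 = (-908 - 797)/6 = (1/6)*(-1705) = -1705/6 ≈ -284.17)
R(l) = (-1 + l)/(-4 + l) (R(l) = (l - 1)/(l - 4) = (-1 + l)/(-4 + l))
W*R(1) = -1705*(-1 + 1)/(6*(-4 + 1)) = -1705*0/(6*(-3)) = -(-1705)*0/18 = -1705/6*0 = 0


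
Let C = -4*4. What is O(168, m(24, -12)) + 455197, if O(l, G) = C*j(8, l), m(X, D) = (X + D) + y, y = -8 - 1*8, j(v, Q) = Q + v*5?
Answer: 451869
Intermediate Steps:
j(v, Q) = Q + 5*v
y = -16 (y = -8 - 8 = -16)
C = -16
m(X, D) = -16 + D + X (m(X, D) = (X + D) - 16 = (D + X) - 16 = -16 + D + X)
O(l, G) = -640 - 16*l (O(l, G) = -16*(l + 5*8) = -16*(l + 40) = -16*(40 + l) = -640 - 16*l)
O(168, m(24, -12)) + 455197 = (-640 - 16*168) + 455197 = (-640 - 2688) + 455197 = -3328 + 455197 = 451869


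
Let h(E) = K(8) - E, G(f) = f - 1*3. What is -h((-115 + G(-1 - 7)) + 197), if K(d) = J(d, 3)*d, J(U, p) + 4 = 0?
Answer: 103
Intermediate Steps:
J(U, p) = -4 (J(U, p) = -4 + 0 = -4)
K(d) = -4*d
G(f) = -3 + f (G(f) = f - 3 = -3 + f)
h(E) = -32 - E (h(E) = -4*8 - E = -32 - E)
-h((-115 + G(-1 - 7)) + 197) = -(-32 - ((-115 + (-3 + (-1 - 7))) + 197)) = -(-32 - ((-115 + (-3 - 8)) + 197)) = -(-32 - ((-115 - 11) + 197)) = -(-32 - (-126 + 197)) = -(-32 - 1*71) = -(-32 - 71) = -1*(-103) = 103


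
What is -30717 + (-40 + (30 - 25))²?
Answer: -29492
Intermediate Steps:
-30717 + (-40 + (30 - 25))² = -30717 + (-40 + 5)² = -30717 + (-35)² = -30717 + 1225 = -29492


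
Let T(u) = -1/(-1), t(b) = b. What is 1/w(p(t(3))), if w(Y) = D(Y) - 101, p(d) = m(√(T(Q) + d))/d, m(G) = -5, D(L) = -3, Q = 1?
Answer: -1/104 ≈ -0.0096154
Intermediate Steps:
T(u) = 1 (T(u) = -1*(-1) = 1)
p(d) = -5/d
w(Y) = -104 (w(Y) = -3 - 101 = -104)
1/w(p(t(3))) = 1/(-104) = -1/104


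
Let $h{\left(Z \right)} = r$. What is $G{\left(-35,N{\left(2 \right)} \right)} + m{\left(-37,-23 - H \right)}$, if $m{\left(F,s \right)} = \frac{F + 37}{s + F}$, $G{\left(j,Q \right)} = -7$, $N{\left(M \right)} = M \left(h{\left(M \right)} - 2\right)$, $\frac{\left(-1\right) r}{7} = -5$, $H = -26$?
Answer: $-7$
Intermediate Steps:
$r = 35$ ($r = \left(-7\right) \left(-5\right) = 35$)
$h{\left(Z \right)} = 35$
$N{\left(M \right)} = 33 M$ ($N{\left(M \right)} = M \left(35 - 2\right) = M 33 = 33 M$)
$m{\left(F,s \right)} = \frac{37 + F}{F + s}$
$G{\left(-35,N{\left(2 \right)} \right)} + m{\left(-37,-23 - H \right)} = -7 + \frac{37 - 37}{-37 - -3} = -7 + \frac{1}{-37 + \left(-23 + 26\right)} 0 = -7 + \frac{1}{-37 + 3} \cdot 0 = -7 + \frac{1}{-34} \cdot 0 = -7 - 0 = -7 + 0 = -7$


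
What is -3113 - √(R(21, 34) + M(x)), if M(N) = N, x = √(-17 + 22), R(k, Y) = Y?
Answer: -3113 - √(34 + √5) ≈ -3119.0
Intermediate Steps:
x = √5 ≈ 2.2361
-3113 - √(R(21, 34) + M(x)) = -3113 - √(34 + √5)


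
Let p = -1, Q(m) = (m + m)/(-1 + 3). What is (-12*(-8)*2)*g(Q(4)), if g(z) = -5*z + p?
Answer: -4032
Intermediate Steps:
Q(m) = m (Q(m) = (2*m)/2 = (2*m)*(½) = m)
g(z) = -1 - 5*z (g(z) = -5*z - 1 = -1 - 5*z)
(-12*(-8)*2)*g(Q(4)) = (-12*(-8)*2)*(-1 - 5*4) = (96*2)*(-1 - 20) = 192*(-21) = -4032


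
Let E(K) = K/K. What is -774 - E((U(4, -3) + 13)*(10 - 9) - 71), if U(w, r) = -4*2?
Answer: -775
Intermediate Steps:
U(w, r) = -8
E(K) = 1
-774 - E((U(4, -3) + 13)*(10 - 9) - 71) = -774 - 1*1 = -774 - 1 = -775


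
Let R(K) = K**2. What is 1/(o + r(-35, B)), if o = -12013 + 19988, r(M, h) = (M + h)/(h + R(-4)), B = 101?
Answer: 39/311047 ≈ 0.00012538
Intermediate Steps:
r(M, h) = (M + h)/(16 + h) (r(M, h) = (M + h)/(h + (-4)**2) = (M + h)/(h + 16) = (M + h)/(16 + h))
o = 7975
1/(o + r(-35, B)) = 1/(7975 + (-35 + 101)/(16 + 101)) = 1/(7975 + 66/117) = 1/(7975 + (1/117)*66) = 1/(7975 + 22/39) = 1/(311047/39) = 39/311047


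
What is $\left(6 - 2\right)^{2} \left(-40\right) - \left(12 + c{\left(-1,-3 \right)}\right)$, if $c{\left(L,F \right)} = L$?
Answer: $-651$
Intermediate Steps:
$\left(6 - 2\right)^{2} \left(-40\right) - \left(12 + c{\left(-1,-3 \right)}\right) = \left(6 - 2\right)^{2} \left(-40\right) + \left(\left(15 - 49\right) + \left(22 - -1\right)\right) = 4^{2} \left(-40\right) + \left(-34 + \left(22 + 1\right)\right) = 16 \left(-40\right) + \left(-34 + 23\right) = -640 - 11 = -651$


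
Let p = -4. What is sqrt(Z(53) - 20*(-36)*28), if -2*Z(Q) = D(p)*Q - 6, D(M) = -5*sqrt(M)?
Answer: sqrt(20163 + 265*I) ≈ 142.0 + 0.9331*I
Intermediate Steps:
Z(Q) = 3 + 5*I*Q (Z(Q) = -((-10*I)*Q - 6)/2 = -(-10*I*Q - 6)/2 = -(-6 - 10*I*Q)/2 = 3 + 5*I*Q)
sqrt(Z(53) - 20*(-36)*28) = sqrt((3 + 5*I*53) - 20*(-36)*28) = sqrt((3 + 265*I) + 720*28) = sqrt((3 + 265*I) + 20160) = sqrt(20163 + 265*I)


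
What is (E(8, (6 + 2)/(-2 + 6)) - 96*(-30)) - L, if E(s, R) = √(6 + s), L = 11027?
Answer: -8147 + √14 ≈ -8143.3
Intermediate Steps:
(E(8, (6 + 2)/(-2 + 6)) - 96*(-30)) - L = (√(6 + 8) - 96*(-30)) - 1*11027 = (√14 + 2880) - 11027 = (2880 + √14) - 11027 = -8147 + √14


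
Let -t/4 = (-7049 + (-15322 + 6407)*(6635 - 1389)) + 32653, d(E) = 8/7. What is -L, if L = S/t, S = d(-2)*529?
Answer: -23/7112987 ≈ -3.2335e-6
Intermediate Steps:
d(E) = 8/7 (d(E) = 8*(⅐) = 8/7)
t = 186969944 (t = -4*((-7049 + (-15322 + 6407)*(6635 - 1389)) + 32653) = -4*((-7049 - 8915*5246) + 32653) = -4*((-7049 - 46768090) + 32653) = -4*(-46775139 + 32653) = -4*(-46742486) = 186969944)
S = 4232/7 (S = (8/7)*529 = 4232/7 ≈ 604.57)
L = 23/7112987 (L = (4232/7)/186969944 = (4232/7)*(1/186969944) = 23/7112987 ≈ 3.2335e-6)
-L = -1*23/7112987 = -23/7112987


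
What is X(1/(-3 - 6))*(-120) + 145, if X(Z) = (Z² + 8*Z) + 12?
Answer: -32125/27 ≈ -1189.8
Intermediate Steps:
X(Z) = 12 + Z² + 8*Z
X(1/(-3 - 6))*(-120) + 145 = (12 + (1/(-3 - 6))² + 8/(-3 - 6))*(-120) + 145 = (12 + (1/(-9))² + 8/(-9))*(-120) + 145 = (12 + (-⅑)² + 8*(-⅑))*(-120) + 145 = (12 + 1/81 - 8/9)*(-120) + 145 = (901/81)*(-120) + 145 = -36040/27 + 145 = -32125/27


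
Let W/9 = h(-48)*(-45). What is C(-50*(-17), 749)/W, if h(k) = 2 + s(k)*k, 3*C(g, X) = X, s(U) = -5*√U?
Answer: -107/239945490 + 1712*I*√3/7998183 ≈ -4.4593e-7 + 0.00037074*I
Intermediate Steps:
C(g, X) = X/3
h(k) = 2 - 5*k^(3/2) (h(k) = 2 + (-5*√k)*k = 2 - 5*k^(3/2))
W = -810 - 388800*I*√3 (W = 9*((2 - (-960)*I*√3)*(-45)) = 9*((2 + 960*I*√3)*(-45)) = 9*(-90 - 43200*I*√3) = -810 - 388800*I*√3 ≈ -810.0 - 6.7342e+5*I)
C(-50*(-17), 749)/W = ((⅓)*749)/(-810 - 388800*I*√3) = 749/(3*(-810 - 388800*I*√3))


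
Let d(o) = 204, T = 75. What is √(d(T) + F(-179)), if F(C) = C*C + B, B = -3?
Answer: 7*√658 ≈ 179.56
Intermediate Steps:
F(C) = -3 + C² (F(C) = C*C - 3 = C² - 3 = -3 + C²)
√(d(T) + F(-179)) = √(204 + (-3 + (-179)²)) = √(204 + (-3 + 32041)) = √(204 + 32038) = √32242 = 7*√658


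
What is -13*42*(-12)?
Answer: 6552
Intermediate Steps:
-13*42*(-12) = -546*(-12) = 6552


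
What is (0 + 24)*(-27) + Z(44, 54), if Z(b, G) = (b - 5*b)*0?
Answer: -648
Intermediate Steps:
Z(b, G) = 0 (Z(b, G) = (b - 5*b)*0 = -4*b*0 = 0)
(0 + 24)*(-27) + Z(44, 54) = (0 + 24)*(-27) + 0 = 24*(-27) + 0 = -648 + 0 = -648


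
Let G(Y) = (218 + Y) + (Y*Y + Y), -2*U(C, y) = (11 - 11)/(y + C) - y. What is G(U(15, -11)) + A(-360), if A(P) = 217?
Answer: 1817/4 ≈ 454.25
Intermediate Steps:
U(C, y) = y/2 (U(C, y) = -((11 - 11)/(y + C) - y)/2 = -(0/(C + y) - y)/2 = -(0 - y)/2 = -(-1)*y/2 = y/2)
G(Y) = 218 + Y² + 2*Y (G(Y) = (218 + Y) + (Y² + Y) = (218 + Y) + (Y + Y²) = 218 + Y² + 2*Y)
G(U(15, -11)) + A(-360) = (218 + ((½)*(-11))² + 2*((½)*(-11))) + 217 = (218 + (-11/2)² + 2*(-11/2)) + 217 = (218 + 121/4 - 11) + 217 = 949/4 + 217 = 1817/4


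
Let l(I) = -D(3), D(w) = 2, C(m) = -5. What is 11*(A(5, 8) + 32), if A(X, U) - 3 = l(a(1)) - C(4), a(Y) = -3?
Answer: 418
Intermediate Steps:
l(I) = -2 (l(I) = -1*2 = -2)
A(X, U) = 6 (A(X, U) = 3 + (-2 - 1*(-5)) = 3 + (-2 + 5) = 3 + 3 = 6)
11*(A(5, 8) + 32) = 11*(6 + 32) = 11*38 = 418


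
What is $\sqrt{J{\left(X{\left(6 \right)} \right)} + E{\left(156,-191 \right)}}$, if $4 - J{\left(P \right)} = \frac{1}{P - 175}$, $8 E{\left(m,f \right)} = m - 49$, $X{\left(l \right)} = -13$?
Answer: $\frac{\sqrt{614290}}{188} \approx 4.169$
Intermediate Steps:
$E{\left(m,f \right)} = - \frac{49}{8} + \frac{m}{8}$ ($E{\left(m,f \right)} = \frac{m - 49}{8} = \frac{-49 + m}{8} = - \frac{49}{8} + \frac{m}{8}$)
$J{\left(P \right)} = 4 - \frac{1}{-175 + P}$ ($J{\left(P \right)} = 4 - \frac{1}{P - 175} = 4 - \frac{1}{-175 + P}$)
$\sqrt{J{\left(X{\left(6 \right)} \right)} + E{\left(156,-191 \right)}} = \sqrt{\frac{-701 + 4 \left(-13\right)}{-175 - 13} + \left(- \frac{49}{8} + \frac{1}{8} \cdot 156\right)} = \sqrt{\frac{-701 - 52}{-188} + \left(- \frac{49}{8} + \frac{39}{2}\right)} = \sqrt{\left(- \frac{1}{188}\right) \left(-753\right) + \frac{107}{8}} = \sqrt{\frac{753}{188} + \frac{107}{8}} = \sqrt{\frac{6535}{376}} = \frac{\sqrt{614290}}{188}$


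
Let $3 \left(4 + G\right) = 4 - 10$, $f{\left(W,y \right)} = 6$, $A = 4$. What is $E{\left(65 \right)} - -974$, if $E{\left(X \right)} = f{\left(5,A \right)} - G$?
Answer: $986$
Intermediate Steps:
$G = -6$ ($G = -4 + \frac{4 - 10}{3} = -4 + \frac{1}{3} \left(-6\right) = -4 - 2 = -6$)
$E{\left(X \right)} = 12$ ($E{\left(X \right)} = 6 - -6 = 6 + 6 = 12$)
$E{\left(65 \right)} - -974 = 12 - -974 = 12 + 974 = 986$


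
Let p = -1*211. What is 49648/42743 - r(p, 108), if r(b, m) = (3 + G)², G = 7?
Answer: -4224652/42743 ≈ -98.839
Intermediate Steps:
p = -211
r(b, m) = 100 (r(b, m) = (3 + 7)² = 10² = 100)
49648/42743 - r(p, 108) = 49648/42743 - 1*100 = 49648*(1/42743) - 100 = 49648/42743 - 100 = -4224652/42743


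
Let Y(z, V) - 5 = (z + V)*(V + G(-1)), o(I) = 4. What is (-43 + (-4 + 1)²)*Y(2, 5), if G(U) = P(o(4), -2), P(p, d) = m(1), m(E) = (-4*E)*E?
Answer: -408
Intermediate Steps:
m(E) = -4*E²
P(p, d) = -4 (P(p, d) = -4*1² = -4*1 = -4)
G(U) = -4
Y(z, V) = 5 + (-4 + V)*(V + z) (Y(z, V) = 5 + (z + V)*(V - 4) = 5 + (V + z)*(-4 + V) = 5 + (-4 + V)*(V + z))
(-43 + (-4 + 1)²)*Y(2, 5) = (-43 + (-4 + 1)²)*(5 + 5² - 4*5 - 4*2 + 5*2) = (-43 + (-3)²)*(5 + 25 - 20 - 8 + 10) = (-43 + 9)*12 = -34*12 = -408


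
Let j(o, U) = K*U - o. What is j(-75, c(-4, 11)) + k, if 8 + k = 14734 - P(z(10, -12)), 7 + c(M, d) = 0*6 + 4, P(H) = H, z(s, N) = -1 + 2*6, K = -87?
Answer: 15051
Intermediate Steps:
z(s, N) = 11 (z(s, N) = -1 + 12 = 11)
c(M, d) = -3 (c(M, d) = -7 + (0*6 + 4) = -7 + (0 + 4) = -7 + 4 = -3)
j(o, U) = -o - 87*U (j(o, U) = -87*U - o = -o - 87*U)
k = 14715 (k = -8 + (14734 - 1*11) = -8 + (14734 - 11) = -8 + 14723 = 14715)
j(-75, c(-4, 11)) + k = (-1*(-75) - 87*(-3)) + 14715 = (75 + 261) + 14715 = 336 + 14715 = 15051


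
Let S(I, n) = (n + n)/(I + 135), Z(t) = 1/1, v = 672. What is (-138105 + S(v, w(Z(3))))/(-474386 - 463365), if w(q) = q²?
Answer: 111450733/756765057 ≈ 0.14727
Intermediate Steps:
Z(t) = 1
S(I, n) = 2*n/(135 + I) (S(I, n) = (2*n)/(135 + I) = 2*n/(135 + I))
(-138105 + S(v, w(Z(3))))/(-474386 - 463365) = (-138105 + 2*1²/(135 + 672))/(-474386 - 463365) = (-138105 + 2*1/807)/(-937751) = (-138105 + 2*1*(1/807))*(-1/937751) = (-138105 + 2/807)*(-1/937751) = -111450733/807*(-1/937751) = 111450733/756765057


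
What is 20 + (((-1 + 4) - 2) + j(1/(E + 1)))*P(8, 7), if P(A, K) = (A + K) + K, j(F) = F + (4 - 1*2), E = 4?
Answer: 452/5 ≈ 90.400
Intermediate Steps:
j(F) = 2 + F (j(F) = F + (4 - 2) = F + 2 = 2 + F)
P(A, K) = A + 2*K
20 + (((-1 + 4) - 2) + j(1/(E + 1)))*P(8, 7) = 20 + (((-1 + 4) - 2) + (2 + 1/(4 + 1)))*(8 + 2*7) = 20 + ((3 - 2) + (2 + 1/5))*(8 + 14) = 20 + (1 + (2 + ⅕))*22 = 20 + (1 + 11/5)*22 = 20 + (16/5)*22 = 20 + 352/5 = 452/5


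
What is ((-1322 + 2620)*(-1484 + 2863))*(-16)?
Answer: -28639072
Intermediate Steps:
((-1322 + 2620)*(-1484 + 2863))*(-16) = (1298*1379)*(-16) = 1789942*(-16) = -28639072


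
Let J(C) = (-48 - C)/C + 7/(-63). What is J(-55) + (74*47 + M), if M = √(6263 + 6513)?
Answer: 1721492/495 + 2*√3194 ≈ 3590.8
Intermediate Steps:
M = 2*√3194 (M = √12776 = 2*√3194 ≈ 113.03)
J(C) = -⅑ + (-48 - C)/C (J(C) = (-48 - C)/C + 7*(-1/63) = (-48 - C)/C - ⅑ = -⅑ + (-48 - C)/C)
J(-55) + (74*47 + M) = (-10/9 - 48/(-55)) + (74*47 + 2*√3194) = (-10/9 - 48*(-1/55)) + (3478 + 2*√3194) = (-10/9 + 48/55) + (3478 + 2*√3194) = -118/495 + (3478 + 2*√3194) = 1721492/495 + 2*√3194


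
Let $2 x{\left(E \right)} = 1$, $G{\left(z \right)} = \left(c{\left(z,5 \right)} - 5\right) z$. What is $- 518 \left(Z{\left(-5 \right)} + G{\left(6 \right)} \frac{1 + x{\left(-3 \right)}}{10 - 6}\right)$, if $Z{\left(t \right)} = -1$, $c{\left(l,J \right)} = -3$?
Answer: $9842$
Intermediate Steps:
$G{\left(z \right)} = - 8 z$ ($G{\left(z \right)} = \left(-3 - 5\right) z = - 8 z$)
$x{\left(E \right)} = \frac{1}{2}$ ($x{\left(E \right)} = \frac{1}{2} \cdot 1 = \frac{1}{2}$)
$- 518 \left(Z{\left(-5 \right)} + G{\left(6 \right)} \frac{1 + x{\left(-3 \right)}}{10 - 6}\right) = - 518 \left(-1 + \left(-8\right) 6 \frac{1 + \frac{1}{2}}{10 - 6}\right) = - 518 \left(-1 - 48 \frac{3}{2 \cdot 4}\right) = - 518 \left(-1 - 48 \cdot \frac{3}{2} \cdot \frac{1}{4}\right) = - 518 \left(-1 - 18\right) = \left(-518\right) \left(-19\right) = 9842$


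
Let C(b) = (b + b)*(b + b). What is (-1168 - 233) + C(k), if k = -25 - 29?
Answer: 10263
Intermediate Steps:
k = -54
C(b) = 4*b² (C(b) = (2*b)*(2*b) = 4*b²)
(-1168 - 233) + C(k) = (-1168 - 233) + 4*(-54)² = -1401 + 4*2916 = -1401 + 11664 = 10263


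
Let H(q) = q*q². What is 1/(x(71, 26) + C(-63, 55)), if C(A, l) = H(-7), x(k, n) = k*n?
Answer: 1/1503 ≈ 0.00066534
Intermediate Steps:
H(q) = q³
C(A, l) = -343 (C(A, l) = (-7)³ = -343)
1/(x(71, 26) + C(-63, 55)) = 1/(71*26 - 343) = 1/(1846 - 343) = 1/1503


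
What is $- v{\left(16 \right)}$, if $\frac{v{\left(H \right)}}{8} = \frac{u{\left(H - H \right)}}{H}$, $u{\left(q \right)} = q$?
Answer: $0$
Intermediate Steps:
$v{\left(H \right)} = 0$ ($v{\left(H \right)} = 8 \frac{H - H}{H} = 8 \frac{0}{H} = 8 \cdot 0 = 0$)
$- v{\left(16 \right)} = \left(-1\right) 0 = 0$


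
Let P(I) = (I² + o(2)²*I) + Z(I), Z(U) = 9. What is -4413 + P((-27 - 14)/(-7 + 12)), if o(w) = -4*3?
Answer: -137939/25 ≈ -5517.6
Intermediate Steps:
o(w) = -12
P(I) = 9 + I² + 144*I (P(I) = (I² + (-12)²*I) + 9 = (I² + 144*I) + 9 = 9 + I² + 144*I)
-4413 + P((-27 - 14)/(-7 + 12)) = -4413 + (9 + ((-27 - 14)/(-7 + 12))² + 144*((-27 - 14)/(-7 + 12))) = -4413 + (9 + (-41/5)² + 144*(-41/5)) = -4413 + (9 + 1681/25 - 5904/5) = -4413 - 27614/25 = -137939/25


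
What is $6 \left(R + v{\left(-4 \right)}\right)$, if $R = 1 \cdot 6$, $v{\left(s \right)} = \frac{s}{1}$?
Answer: $12$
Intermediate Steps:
$v{\left(s \right)} = s$ ($v{\left(s \right)} = s 1 = s$)
$R = 6$
$6 \left(R + v{\left(-4 \right)}\right) = 6 \left(6 - 4\right) = 6 \cdot 2 = 12$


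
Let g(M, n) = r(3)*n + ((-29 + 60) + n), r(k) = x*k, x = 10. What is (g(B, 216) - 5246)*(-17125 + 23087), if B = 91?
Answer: 8829722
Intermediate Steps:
r(k) = 10*k
g(M, n) = 31 + 31*n (g(M, n) = (10*3)*n + ((-29 + 60) + n) = 30*n + (31 + n) = 31 + 31*n)
(g(B, 216) - 5246)*(-17125 + 23087) = ((31 + 31*216) - 5246)*(-17125 + 23087) = ((31 + 6696) - 5246)*5962 = (6727 - 5246)*5962 = 1481*5962 = 8829722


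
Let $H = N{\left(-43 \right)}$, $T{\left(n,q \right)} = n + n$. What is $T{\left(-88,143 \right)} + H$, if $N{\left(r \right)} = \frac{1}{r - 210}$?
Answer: $- \frac{44529}{253} \approx -176.0$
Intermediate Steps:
$T{\left(n,q \right)} = 2 n$
$N{\left(r \right)} = \frac{1}{-210 + r}$
$H = - \frac{1}{253}$ ($H = \frac{1}{-210 - 43} = \frac{1}{-253} = - \frac{1}{253} \approx -0.0039526$)
$T{\left(-88,143 \right)} + H = 2 \left(-88\right) - \frac{1}{253} = -176 - \frac{1}{253} = - \frac{44529}{253}$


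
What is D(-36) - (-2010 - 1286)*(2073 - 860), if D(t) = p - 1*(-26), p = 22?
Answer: 3998096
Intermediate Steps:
D(t) = 48 (D(t) = 22 - 1*(-26) = 22 + 26 = 48)
D(-36) - (-2010 - 1286)*(2073 - 860) = 48 - (-2010 - 1286)*(2073 - 860) = 48 - (-3296)*1213 = 48 - 1*(-3998048) = 48 + 3998048 = 3998096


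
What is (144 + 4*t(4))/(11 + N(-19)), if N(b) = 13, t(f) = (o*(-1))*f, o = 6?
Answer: 2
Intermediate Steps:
t(f) = -6*f (t(f) = (6*(-1))*f = -6*f)
(144 + 4*t(4))/(11 + N(-19)) = (144 + 4*(-6*4))/(11 + 13) = (144 + 4*(-24))/24 = (144 - 96)*(1/24) = 48*(1/24) = 2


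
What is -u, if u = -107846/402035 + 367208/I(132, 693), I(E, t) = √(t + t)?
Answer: 107846/402035 - 183604*√154/231 ≈ -9863.2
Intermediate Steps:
I(E, t) = √2*√t (I(E, t) = √(2*t) = √2*√t)
u = -107846/402035 + 183604*√154/231 (u = -107846/402035 + 367208/((√2*√693)) = -107846*1/402035 + 367208/((√2*(3*√77))) = -107846/402035 + 367208/((3*√154)) = -107846/402035 + 367208*(√154/462) = -107846/402035 + 183604*√154/231 ≈ 9863.2)
-u = -(-107846/402035 + 183604*√154/231) = 107846/402035 - 183604*√154/231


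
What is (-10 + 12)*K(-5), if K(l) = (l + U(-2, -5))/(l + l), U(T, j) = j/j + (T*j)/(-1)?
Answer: 14/5 ≈ 2.8000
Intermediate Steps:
U(T, j) = 1 - T*j (U(T, j) = 1 + (T*j)*(-1) = 1 - T*j)
K(l) = (-9 + l)/(2*l) (K(l) = (l + (1 - 1*(-2)*(-5)))/(l + l) = (l + (1 - 10))/((2*l)) = (l - 9)*(1/(2*l)) = (-9 + l)*(1/(2*l)) = (-9 + l)/(2*l))
(-10 + 12)*K(-5) = (-10 + 12)*((1/2)*(-9 - 5)/(-5)) = 2*((1/2)*(-1/5)*(-14)) = 2*(7/5) = 14/5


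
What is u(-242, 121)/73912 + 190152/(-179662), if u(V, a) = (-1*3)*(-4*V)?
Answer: -911015817/829948609 ≈ -1.0977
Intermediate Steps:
u(V, a) = 12*V (u(V, a) = -(-12)*V = 12*V)
u(-242, 121)/73912 + 190152/(-179662) = (12*(-242))/73912 + 190152/(-179662) = -2904*1/73912 + 190152*(-1/179662) = -363/9239 - 95076/89831 = -911015817/829948609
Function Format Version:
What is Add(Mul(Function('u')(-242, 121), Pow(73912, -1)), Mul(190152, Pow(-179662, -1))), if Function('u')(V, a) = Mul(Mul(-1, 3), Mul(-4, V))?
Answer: Rational(-911015817, 829948609) ≈ -1.0977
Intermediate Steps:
Function('u')(V, a) = Mul(12, V) (Function('u')(V, a) = Mul(-3, Mul(-4, V)) = Mul(12, V))
Add(Mul(Function('u')(-242, 121), Pow(73912, -1)), Mul(190152, Pow(-179662, -1))) = Add(Mul(Mul(12, -242), Pow(73912, -1)), Mul(190152, Pow(-179662, -1))) = Add(Mul(-2904, Rational(1, 73912)), Mul(190152, Rational(-1, 179662))) = Add(Rational(-363, 9239), Rational(-95076, 89831)) = Rational(-911015817, 829948609)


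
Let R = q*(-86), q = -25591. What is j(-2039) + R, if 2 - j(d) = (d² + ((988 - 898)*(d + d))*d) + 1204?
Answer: -750311677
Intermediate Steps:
R = 2200826 (R = -25591*(-86) = 2200826)
j(d) = -1202 - 181*d² (j(d) = 2 - ((d² + ((988 - 898)*(d + d))*d) + 1204) = 2 - ((d² + (90*(2*d))*d) + 1204) = 2 - ((d² + (180*d)*d) + 1204) = 2 - ((d² + 180*d²) + 1204) = 2 - (181*d² + 1204) = 2 - (1204 + 181*d²) = 2 + (-1204 - 181*d²) = -1202 - 181*d²)
j(-2039) + R = (-1202 - 181*(-2039)²) + 2200826 = (-1202 - 181*4157521) + 2200826 = (-1202 - 752511301) + 2200826 = -752512503 + 2200826 = -750311677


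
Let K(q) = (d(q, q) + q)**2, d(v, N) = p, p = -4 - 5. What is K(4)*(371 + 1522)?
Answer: 47325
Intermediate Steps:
p = -9
d(v, N) = -9
K(q) = (-9 + q)**2
K(4)*(371 + 1522) = (-9 + 4)**2*(371 + 1522) = (-5)**2*1893 = 25*1893 = 47325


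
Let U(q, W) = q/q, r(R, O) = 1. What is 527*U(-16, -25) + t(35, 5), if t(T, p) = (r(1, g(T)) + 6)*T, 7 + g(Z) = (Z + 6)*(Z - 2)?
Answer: 772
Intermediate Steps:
g(Z) = -7 + (-2 + Z)*(6 + Z) (g(Z) = -7 + (Z + 6)*(Z - 2) = -7 + (6 + Z)*(-2 + Z) = -7 + (-2 + Z)*(6 + Z))
U(q, W) = 1
t(T, p) = 7*T (t(T, p) = (1 + 6)*T = 7*T)
527*U(-16, -25) + t(35, 5) = 527*1 + 7*35 = 527 + 245 = 772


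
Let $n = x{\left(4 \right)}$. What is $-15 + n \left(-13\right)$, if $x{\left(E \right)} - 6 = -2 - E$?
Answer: $-15$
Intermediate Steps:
$x{\left(E \right)} = 4 - E$ ($x{\left(E \right)} = 6 - \left(2 + E\right) = 4 - E$)
$n = 0$ ($n = 4 - 4 = 0$)
$-15 + n \left(-13\right) = -15 + 0 \left(-13\right) = -15 + 0 = -15$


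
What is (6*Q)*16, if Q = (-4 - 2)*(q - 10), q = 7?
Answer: 1728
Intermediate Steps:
Q = 18 (Q = (-4 - 2)*(7 - 10) = -6*(-3) = 18)
(6*Q)*16 = (6*18)*16 = 108*16 = 1728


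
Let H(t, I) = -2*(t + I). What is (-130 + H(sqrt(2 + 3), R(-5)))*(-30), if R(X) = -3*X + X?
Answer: 4500 + 60*sqrt(5) ≈ 4634.2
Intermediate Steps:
R(X) = -2*X
H(t, I) = -2*I - 2*t (H(t, I) = -2*(I + t) = -2*I - 2*t)
(-130 + H(sqrt(2 + 3), R(-5)))*(-30) = (-130 + (-(-4)*(-5) - 2*sqrt(2 + 3)))*(-30) = (-130 + (-2*10 - 2*sqrt(5)))*(-30) = (-130 + (-20 - 2*sqrt(5)))*(-30) = (-150 - 2*sqrt(5))*(-30) = 4500 + 60*sqrt(5)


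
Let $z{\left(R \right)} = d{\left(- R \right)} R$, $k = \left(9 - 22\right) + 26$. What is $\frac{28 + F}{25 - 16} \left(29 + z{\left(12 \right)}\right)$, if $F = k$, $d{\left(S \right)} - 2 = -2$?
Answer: $\frac{1189}{9} \approx 132.11$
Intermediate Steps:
$d{\left(S \right)} = 0$ ($d{\left(S \right)} = 2 - 2 = 0$)
$k = 13$ ($k = -13 + 26 = 13$)
$F = 13$
$z{\left(R \right)} = 0$ ($z{\left(R \right)} = 0 R = 0$)
$\frac{28 + F}{25 - 16} \left(29 + z{\left(12 \right)}\right) = \frac{28 + 13}{25 - 16} \left(29 + 0\right) = \frac{41}{9} \cdot 29 = \frac{1189}{9}$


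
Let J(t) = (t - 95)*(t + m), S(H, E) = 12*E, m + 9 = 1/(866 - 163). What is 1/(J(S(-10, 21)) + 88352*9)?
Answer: 703/585823414 ≈ 1.2000e-6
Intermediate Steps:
m = -6326/703 (m = -9 + 1/(866 - 163) = -9 + 1/703 = -6326/703 ≈ -8.9986)
J(t) = (-95 + t)*(-6326/703 + t) (J(t) = (t - 95)*(t - 6326/703) = (-95 + t)*(-6326/703 + t))
1/(J(S(-10, 21)) + 88352*9) = 1/((31630/37 + (12*21)² - 877332*21/703) + 88352*9) = 1/((31630/37 + 252² - 73111/703*252) + 795168) = 1/((31630/37 + 63504 - 18423972/703) + 795168) = 1/(26820310/703 + 795168) = 1/(585823414/703) = 703/585823414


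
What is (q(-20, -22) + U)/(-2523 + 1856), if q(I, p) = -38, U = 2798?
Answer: -120/29 ≈ -4.1379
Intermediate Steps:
(q(-20, -22) + U)/(-2523 + 1856) = (-38 + 2798)/(-2523 + 1856) = 2760/(-667) = 2760*(-1/667) = -120/29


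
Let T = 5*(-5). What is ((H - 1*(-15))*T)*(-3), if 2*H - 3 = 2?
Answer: 2625/2 ≈ 1312.5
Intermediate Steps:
T = -25
H = 5/2 (H = 3/2 + (1/2)*2 = 3/2 + 1 = 5/2 ≈ 2.5000)
((H - 1*(-15))*T)*(-3) = ((5/2 - 1*(-15))*(-25))*(-3) = ((5/2 + 15)*(-25))*(-3) = ((35/2)*(-25))*(-3) = -875/2*(-3) = 2625/2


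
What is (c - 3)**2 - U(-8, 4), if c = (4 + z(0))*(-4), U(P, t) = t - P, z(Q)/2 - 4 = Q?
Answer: 2589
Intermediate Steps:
z(Q) = 8 + 2*Q
c = -48 (c = (4 + (8 + 2*0))*(-4) = (4 + (8 + 0))*(-4) = (4 + 8)*(-4) = 12*(-4) = -48)
(c - 3)**2 - U(-8, 4) = (-48 - 3)**2 - (4 - 1*(-8)) = (-51)**2 - (4 + 8) = 2601 - 1*12 = 2601 - 12 = 2589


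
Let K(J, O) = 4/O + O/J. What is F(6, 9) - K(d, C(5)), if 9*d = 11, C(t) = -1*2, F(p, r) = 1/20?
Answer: 811/220 ≈ 3.6864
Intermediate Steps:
F(p, r) = 1/20
C(t) = -2
d = 11/9 (d = (1/9)*11 = 11/9 ≈ 1.2222)
F(6, 9) - K(d, C(5)) = 1/20 - (4/(-2) - 2/11/9) = 1/20 - (4*(-1/2) - 2*9/11) = 1/20 - (-2 - 18/11) = 1/20 - 1*(-40/11) = 1/20 + 40/11 = 811/220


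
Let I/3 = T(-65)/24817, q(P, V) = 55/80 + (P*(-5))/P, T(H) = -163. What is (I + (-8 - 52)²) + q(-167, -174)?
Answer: 1427739003/397072 ≈ 3595.7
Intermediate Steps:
q(P, V) = -69/16 (q(P, V) = 55*(1/80) + (-5*P)/P = 11/16 - 5 = -69/16)
I = -489/24817 (I = 3*(-163/24817) = -489/24817 ≈ -0.019704)
(I + (-8 - 52)²) + q(-167, -174) = (-489/24817 + (-8 - 52)²) - 69/16 = (-489/24817 + (-60)²) - 69/16 = (-489/24817 + 3600) - 69/16 = 89340711/24817 - 69/16 = 1427739003/397072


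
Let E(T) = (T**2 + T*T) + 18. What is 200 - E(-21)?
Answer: -700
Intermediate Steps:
E(T) = 18 + 2*T**2 (E(T) = (T**2 + T**2) + 18 = 2*T**2 + 18 = 18 + 2*T**2)
200 - E(-21) = 200 - (18 + 2*(-21)**2) = 200 - (18 + 2*441) = 200 - (18 + 882) = 200 - 1*900 = 200 - 900 = -700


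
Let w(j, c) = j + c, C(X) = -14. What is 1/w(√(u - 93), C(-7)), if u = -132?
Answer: -14/421 - 15*I/421 ≈ -0.033254 - 0.035629*I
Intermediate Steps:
w(j, c) = c + j
1/w(√(u - 93), C(-7)) = 1/(-14 + √(-132 - 93)) = 1/(-14 + √(-225)) = 1/(-14 + 15*I) = (-14 - 15*I)/421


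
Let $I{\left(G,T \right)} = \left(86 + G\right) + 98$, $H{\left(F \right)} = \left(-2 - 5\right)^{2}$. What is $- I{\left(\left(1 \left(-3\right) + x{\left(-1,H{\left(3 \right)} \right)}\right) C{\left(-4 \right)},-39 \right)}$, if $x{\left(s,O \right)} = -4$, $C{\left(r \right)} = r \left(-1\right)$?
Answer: $-156$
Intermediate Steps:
$C{\left(r \right)} = - r$
$H{\left(F \right)} = 49$ ($H{\left(F \right)} = \left(-7\right)^{2} = 49$)
$I{\left(G,T \right)} = 184 + G$
$- I{\left(\left(1 \left(-3\right) + x{\left(-1,H{\left(3 \right)} \right)}\right) C{\left(-4 \right)},-39 \right)} = - (184 + \left(1 \left(-3\right) - 4\right) \left(\left(-1\right) \left(-4\right)\right)) = - (184 + \left(-3 - 4\right) 4) = - (184 - 28) = \left(-1\right) 156 = -156$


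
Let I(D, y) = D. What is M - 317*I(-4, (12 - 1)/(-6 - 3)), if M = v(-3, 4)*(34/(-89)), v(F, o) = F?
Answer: 112954/89 ≈ 1269.1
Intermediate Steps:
M = 102/89 (M = -102/(-89) = -102*(-1)/89 = -3*(-34/89) = 102/89 ≈ 1.1461)
M - 317*I(-4, (12 - 1)/(-6 - 3)) = 102/89 - 317*(-4) = 102/89 + 1268 = 112954/89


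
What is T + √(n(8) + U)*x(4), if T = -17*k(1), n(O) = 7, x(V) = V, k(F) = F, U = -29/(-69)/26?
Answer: -17 + 2*√22581078/897 ≈ -6.4048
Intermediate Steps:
U = 29/1794 (U = -29*(-1/69)*(1/26) = (29/69)*(1/26) = 29/1794 ≈ 0.016165)
T = -17 (T = -17*1 = -17)
T + √(n(8) + U)*x(4) = -17 + √(7 + 29/1794)*4 = -17 + √(12587/1794)*4 = -17 + (√22581078/1794)*4 = -17 + 2*√22581078/897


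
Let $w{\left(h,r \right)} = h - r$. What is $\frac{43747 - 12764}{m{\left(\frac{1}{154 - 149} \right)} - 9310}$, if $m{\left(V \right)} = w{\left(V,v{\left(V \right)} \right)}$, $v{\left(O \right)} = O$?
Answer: $- \frac{30983}{9310} \approx -3.3279$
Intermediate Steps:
$m{\left(V \right)} = 0$ ($m{\left(V \right)} = V - V = 0$)
$\frac{43747 - 12764}{m{\left(\frac{1}{154 - 149} \right)} - 9310} = \frac{43747 - 12764}{0 - 9310} = \frac{30983}{-9310} = 30983 \left(- \frac{1}{9310}\right) = - \frac{30983}{9310}$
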